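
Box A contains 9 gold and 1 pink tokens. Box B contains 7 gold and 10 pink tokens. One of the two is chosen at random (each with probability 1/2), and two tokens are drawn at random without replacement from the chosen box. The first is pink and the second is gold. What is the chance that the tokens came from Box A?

P(E | Box A) = 1/10; P(E | Box B) = 35/136.
P(E) = 1/2·1/10 + 1/2·35/136 = 243/1360.
By Bayes' rule, P(Box A | E) = 1/20 / 243/1360 = 68/243 ≈ 0.2798.

68/243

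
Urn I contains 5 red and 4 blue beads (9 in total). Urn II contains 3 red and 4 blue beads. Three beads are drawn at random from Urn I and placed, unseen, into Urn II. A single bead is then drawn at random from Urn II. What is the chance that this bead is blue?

8/15

Condition on how many of the transferred beads are blue (from Urn I: 4 blue of 9; then Urn II has 10 total).
  0 blue: C(4,0)C(5,3)/C(9,3) = 5/42; then P = 4/10
  1 blue: C(4,1)C(5,2)/C(9,3) = 10/21; then P = 5/10
  2 blue: C(4,2)C(5,1)/C(9,3) = 5/14; then P = 6/10
  3 blue: C(4,3)C(5,0)/C(9,3) = 1/21; then P = 7/10
P(blue from Urn II) = 8/15 ≈ 0.5333.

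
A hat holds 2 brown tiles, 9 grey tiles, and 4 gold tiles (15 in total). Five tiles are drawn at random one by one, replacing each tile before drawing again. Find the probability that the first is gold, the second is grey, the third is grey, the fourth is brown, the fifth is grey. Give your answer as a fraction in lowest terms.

Multiply the conditional probability of each draw in order, with replacement (the composition resets each draw).
P = (4/15) · (9/15) · (9/15) · (2/15) · (9/15) = 24/3125 ≈ 0.0077.

24/3125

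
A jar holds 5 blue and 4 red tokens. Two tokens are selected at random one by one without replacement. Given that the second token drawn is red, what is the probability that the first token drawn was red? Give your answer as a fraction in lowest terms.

3/8

P(first=red and the second token drawn is red) = (4/9)·(3/8) = 1/6.
P(the second token drawn is red) = Σ over first color = 5/18 + 1/6 = 4/9.
By Bayes, P(first=red | the second token drawn is red) = 1/6 / 4/9 = 3/8 ≈ 0.3750.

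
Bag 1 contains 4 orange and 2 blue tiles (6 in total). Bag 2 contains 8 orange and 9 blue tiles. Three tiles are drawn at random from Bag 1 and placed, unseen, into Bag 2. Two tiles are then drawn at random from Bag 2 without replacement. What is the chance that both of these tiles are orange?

113/475

Condition on how many of the transferred tiles are orange (from Bag 1: 4 orange of 6; then Bag 2 has 20 total).
  1 orange: C(4,1)C(2,2)/C(6,3) = 1/5; then P = C(9,2)/C(20,2) = 18/95
  2 orange: C(4,2)C(2,1)/C(6,3) = 3/5; then P = C(10,2)/C(20,2) = 9/38
  3 orange: C(4,3)C(2,0)/C(6,3) = 1/5; then P = C(11,2)/C(20,2) = 11/38
P(both orange) = 113/475 ≈ 0.2379.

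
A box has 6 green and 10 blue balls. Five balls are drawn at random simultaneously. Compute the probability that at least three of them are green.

Sum the hypergeometric tail for j = 3,…,5 green balls.
Favorable = C(6,3)·C(10,2) + C(6,4)·C(10,1) + C(6,5)·C(10,0) = 1056; total = C(16,5) = 4368.
P = 1056/4368 = 22/91 ≈ 0.2418.

22/91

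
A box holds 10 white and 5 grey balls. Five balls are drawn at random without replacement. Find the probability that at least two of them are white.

Sum the hypergeometric tail for j = 2,…,5 white balls.
Favorable = C(10,2)·C(5,3) + C(10,3)·C(5,2) + C(10,4)·C(5,1) + C(10,5)·C(5,0) = 2952; total = C(15,5) = 3003.
P = 2952/3003 = 984/1001 ≈ 0.9830.

984/1001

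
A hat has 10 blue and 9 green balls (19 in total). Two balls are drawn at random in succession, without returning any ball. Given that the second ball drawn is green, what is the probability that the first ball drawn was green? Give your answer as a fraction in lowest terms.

P(first=green and the second ball drawn is green) = (9/19)·(8/18) = 4/19.
P(the second ball drawn is green) = Σ over first color = 5/19 + 4/19 = 9/19.
By Bayes, P(first=green | the second ball drawn is green) = 4/19 / 9/19 = 4/9 ≈ 0.4444.

4/9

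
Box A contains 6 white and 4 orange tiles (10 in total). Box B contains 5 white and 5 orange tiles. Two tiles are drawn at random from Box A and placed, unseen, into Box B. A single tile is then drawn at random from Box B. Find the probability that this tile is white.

31/60

Condition on how many of the transferred tiles are white (from Box A: 6 white of 10; then Box B has 12 total).
  0 white: C(6,0)C(4,2)/C(10,2) = 2/15; then P = 5/12
  1 white: C(6,1)C(4,1)/C(10,2) = 8/15; then P = 6/12
  2 white: C(6,2)C(4,0)/C(10,2) = 1/3; then P = 7/12
P(white from Box B) = 31/60 ≈ 0.5167.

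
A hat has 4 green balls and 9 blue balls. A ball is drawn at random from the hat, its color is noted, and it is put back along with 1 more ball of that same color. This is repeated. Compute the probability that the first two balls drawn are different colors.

36/91

Either green then blue, or blue then green; after the first draw the total is 14.
P = (4/13)·(9/14) + (9/13)·(4/14) = 36/91 ≈ 0.3956.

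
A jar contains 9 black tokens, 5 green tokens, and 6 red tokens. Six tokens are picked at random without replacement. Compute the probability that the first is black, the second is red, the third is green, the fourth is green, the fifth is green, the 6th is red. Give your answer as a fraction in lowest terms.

3/5168

Multiply the conditional probability of each draw in order, without replacement, so each draw removes one from its color and from the total.
P = (9/20) · (6/19) · (5/18) · (4/17) · (3/16) · (5/15) = 3/5168 ≈ 0.0006.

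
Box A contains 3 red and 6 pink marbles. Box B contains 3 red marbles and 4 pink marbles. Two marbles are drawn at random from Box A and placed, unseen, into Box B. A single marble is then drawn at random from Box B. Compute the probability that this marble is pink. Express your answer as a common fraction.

Condition on how many of the transferred marbles are pink (from Box A: 6 pink of 9; then Box B has 9 total).
  0 pink: C(6,0)C(3,2)/C(9,2) = 1/12; then P = 4/9
  1 pink: C(6,1)C(3,1)/C(9,2) = 1/2; then P = 5/9
  2 pink: C(6,2)C(3,0)/C(9,2) = 5/12; then P = 6/9
P(pink from Box B) = 16/27 ≈ 0.5926.

16/27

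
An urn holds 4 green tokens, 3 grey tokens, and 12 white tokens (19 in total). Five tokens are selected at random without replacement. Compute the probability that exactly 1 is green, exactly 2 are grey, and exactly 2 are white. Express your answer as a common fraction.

22/323

Unordered draws without replacement: count favorable combinations over C(19,5).
Favorable = C(4,1) · C(3,2) · C(12,2) = 792; total = C(19,5) = 11628.
P = 792/11628 = 22/323 ≈ 0.0681.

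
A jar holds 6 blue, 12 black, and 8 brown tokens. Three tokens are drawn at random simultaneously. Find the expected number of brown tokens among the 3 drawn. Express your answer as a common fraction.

By linearity of expectation, E[X] = Σ P(draw i is brown); by symmetry each draw (even without replacement) has P(brown) = 8/26.
E[X] = 3 · 8/26 = 12/13 ≈ 0.9231.

12/13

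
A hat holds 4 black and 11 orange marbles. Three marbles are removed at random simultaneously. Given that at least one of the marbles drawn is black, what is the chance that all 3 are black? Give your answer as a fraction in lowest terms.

P(all 3 black) = C(4,3)/C(15,3) = 4/455; P(at least one black) = 1 − C(11,3)/C(15,3) = 58/91.
Since 'all 3 black' ⊆ 'at least one black', P(all 3 | at least one) = 4/455 / 58/91 = 2/145 ≈ 0.0138.

2/145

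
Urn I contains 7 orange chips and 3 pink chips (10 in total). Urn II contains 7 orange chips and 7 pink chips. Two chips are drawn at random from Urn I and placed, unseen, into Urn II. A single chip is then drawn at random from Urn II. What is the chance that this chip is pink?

19/40

Condition on how many of the transferred chips are pink (from Urn I: 3 pink of 10; then Urn II has 16 total).
  0 pink: C(3,0)C(7,2)/C(10,2) = 7/15; then P = 7/16
  1 pink: C(3,1)C(7,1)/C(10,2) = 7/15; then P = 8/16
  2 pink: C(3,2)C(7,0)/C(10,2) = 1/15; then P = 9/16
P(pink from Urn II) = 19/40 ≈ 0.4750.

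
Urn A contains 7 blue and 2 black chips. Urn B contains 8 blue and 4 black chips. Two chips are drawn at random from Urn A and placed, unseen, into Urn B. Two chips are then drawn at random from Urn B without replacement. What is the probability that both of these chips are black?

281/3276

Condition on how many of the transferred chips are black (from Urn A: 2 black of 9; then Urn B has 14 total).
  0 black: C(2,0)C(7,2)/C(9,2) = 7/12; then P = C(4,2)/C(14,2) = 6/91
  1 black: C(2,1)C(7,1)/C(9,2) = 7/18; then P = C(5,2)/C(14,2) = 10/91
  2 black: C(2,2)C(7,0)/C(9,2) = 1/36; then P = C(6,2)/C(14,2) = 15/91
P(both black) = 281/3276 ≈ 0.0858.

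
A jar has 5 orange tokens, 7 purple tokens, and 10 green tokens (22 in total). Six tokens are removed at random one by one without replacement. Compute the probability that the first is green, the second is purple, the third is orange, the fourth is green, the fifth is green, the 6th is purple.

Multiply the conditional probability of each draw in order, without replacement, so each draw removes one from its color and from the total.
P = (10/22) · (7/21) · (5/20) · (9/19) · (8/18) · (6/17) = 10/3553 ≈ 0.0028.

10/3553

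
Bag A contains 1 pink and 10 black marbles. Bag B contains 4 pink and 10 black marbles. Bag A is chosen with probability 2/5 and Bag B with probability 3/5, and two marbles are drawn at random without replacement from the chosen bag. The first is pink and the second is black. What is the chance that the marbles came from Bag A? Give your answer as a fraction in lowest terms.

91/421

P(E | Bag A) = 1/11; P(E | Bag B) = 20/91.
P(E) = 2/5·1/11 + 3/5·20/91 = 842/5005.
By Bayes' rule, P(Bag A | E) = 2/55 / 842/5005 = 91/421 ≈ 0.2162.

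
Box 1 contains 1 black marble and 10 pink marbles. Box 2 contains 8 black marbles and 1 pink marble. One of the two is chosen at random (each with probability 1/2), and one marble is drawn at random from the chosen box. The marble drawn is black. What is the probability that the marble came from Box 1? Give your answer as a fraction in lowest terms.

9/97

P(black | Box 1) = 1/11; P(black | Box 2) = 8/9.
P(black) = 1/2·1/11 + 1/2·8/9 = 97/198.
By Bayes' rule, P(Box 1 | black) = 1/22 / 97/198 = 9/97 ≈ 0.0928.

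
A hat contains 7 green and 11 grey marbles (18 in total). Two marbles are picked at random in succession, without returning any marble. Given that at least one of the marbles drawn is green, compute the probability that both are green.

3/14

P(both green) = C(7,2)/C(18,2) = 7/51; P(at least one green) = 1 − C(11,2)/C(18,2) = 98/153.
Since 'both green' ⊆ 'at least one green', P(both | at least one) = 7/51 / 98/153 = 3/14 ≈ 0.2143.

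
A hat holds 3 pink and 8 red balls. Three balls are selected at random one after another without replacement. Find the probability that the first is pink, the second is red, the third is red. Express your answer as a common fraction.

Multiply the conditional probability of each draw in order, without replacement, so each draw removes one from its color and from the total.
P = (3/11) · (8/10) · (7/9) = 28/165 ≈ 0.1697.

28/165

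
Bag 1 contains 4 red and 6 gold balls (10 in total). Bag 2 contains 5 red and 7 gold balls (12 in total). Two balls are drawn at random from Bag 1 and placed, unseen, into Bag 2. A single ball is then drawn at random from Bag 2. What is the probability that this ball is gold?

41/70

Condition on how many of the transferred balls are gold (from Bag 1: 6 gold of 10; then Bag 2 has 14 total).
  0 gold: C(6,0)C(4,2)/C(10,2) = 2/15; then P = 7/14
  1 gold: C(6,1)C(4,1)/C(10,2) = 8/15; then P = 8/14
  2 gold: C(6,2)C(4,0)/C(10,2) = 1/3; then P = 9/14
P(gold from Bag 2) = 41/70 ≈ 0.5857.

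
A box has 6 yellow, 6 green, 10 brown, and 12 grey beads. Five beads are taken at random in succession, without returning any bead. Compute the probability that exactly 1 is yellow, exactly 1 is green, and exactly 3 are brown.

Unordered draws without replacement: count favorable combinations over C(34,5).
Favorable = C(6,1) · C(6,1) · C(10,3) · C(12,0) = 4320; total = C(34,5) = 278256.
P = 4320/278256 = 90/5797 ≈ 0.0155.

90/5797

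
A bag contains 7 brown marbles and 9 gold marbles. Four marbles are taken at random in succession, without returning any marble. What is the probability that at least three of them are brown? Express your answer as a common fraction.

Sum the hypergeometric tail for j = 3,…,4 brown marbles.
Favorable = C(7,3)·C(9,1) + C(7,4)·C(9,0) = 350; total = C(16,4) = 1820.
P = 350/1820 = 5/26 ≈ 0.1923.

5/26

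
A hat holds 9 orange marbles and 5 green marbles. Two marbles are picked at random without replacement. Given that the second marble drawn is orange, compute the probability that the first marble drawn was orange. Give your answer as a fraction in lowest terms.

P(first=orange and the second marble drawn is orange) = (9/14)·(8/13) = 36/91.
P(the second marble drawn is orange) = Σ over first color = 36/91 + 45/182 = 9/14.
By Bayes, P(first=orange | the second marble drawn is orange) = 36/91 / 9/14 = 8/13 ≈ 0.6154.

8/13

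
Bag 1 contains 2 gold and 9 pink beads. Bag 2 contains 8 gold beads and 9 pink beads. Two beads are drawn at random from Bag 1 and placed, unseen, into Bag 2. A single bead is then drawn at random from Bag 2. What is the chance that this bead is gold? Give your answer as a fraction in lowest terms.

92/209

Condition on how many of the transferred beads are gold (from Bag 1: 2 gold of 11; then Bag 2 has 19 total).
  0 gold: C(2,0)C(9,2)/C(11,2) = 36/55; then P = 8/19
  1 gold: C(2,1)C(9,1)/C(11,2) = 18/55; then P = 9/19
  2 gold: C(2,2)C(9,0)/C(11,2) = 1/55; then P = 10/19
P(gold from Bag 2) = 92/209 ≈ 0.4402.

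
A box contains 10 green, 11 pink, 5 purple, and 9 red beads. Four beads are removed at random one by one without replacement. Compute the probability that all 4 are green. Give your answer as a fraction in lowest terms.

Unordered draws without replacement: count favorable combinations over C(35,4).
Favorable = C(10,4) · C(11,0) · C(5,0) · C(9,0) = 210; total = C(35,4) = 52360.
P = 210/52360 = 3/748 ≈ 0.0040.

3/748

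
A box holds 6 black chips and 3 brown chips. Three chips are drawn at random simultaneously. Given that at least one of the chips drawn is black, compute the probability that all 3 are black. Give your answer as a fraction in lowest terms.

P(all 3 black) = C(6,3)/C(9,3) = 5/21; P(at least one black) = 1 − C(3,3)/C(9,3) = 83/84.
Since 'all 3 black' ⊆ 'at least one black', P(all 3 | at least one) = 5/21 / 83/84 = 20/83 ≈ 0.2410.

20/83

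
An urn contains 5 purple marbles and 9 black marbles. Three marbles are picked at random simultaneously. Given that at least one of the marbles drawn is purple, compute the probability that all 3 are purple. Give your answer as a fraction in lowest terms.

1/28

P(all 3 purple) = C(5,3)/C(14,3) = 5/182; P(at least one purple) = 1 − C(9,3)/C(14,3) = 10/13.
Since 'all 3 purple' ⊆ 'at least one purple', P(all 3 | at least one) = 5/182 / 10/13 = 1/28 ≈ 0.0357.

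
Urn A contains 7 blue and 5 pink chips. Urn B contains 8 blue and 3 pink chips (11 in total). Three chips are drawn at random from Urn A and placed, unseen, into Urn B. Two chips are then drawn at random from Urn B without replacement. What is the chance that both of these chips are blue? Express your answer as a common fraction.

Condition on how many of the transferred chips are blue (from Urn A: 7 blue of 12; then Urn B has 14 total).
  0 blue: C(7,0)C(5,3)/C(12,3) = 1/22; then P = C(8,2)/C(14,2) = 4/13
  1 blue: C(7,1)C(5,2)/C(12,3) = 7/22; then P = C(9,2)/C(14,2) = 36/91
  2 blue: C(7,2)C(5,1)/C(12,3) = 21/44; then P = C(10,2)/C(14,2) = 45/91
  3 blue: C(7,3)C(5,0)/C(12,3) = 7/44; then P = C(11,2)/C(14,2) = 55/91
P(both blue) = 135/286 ≈ 0.4720.

135/286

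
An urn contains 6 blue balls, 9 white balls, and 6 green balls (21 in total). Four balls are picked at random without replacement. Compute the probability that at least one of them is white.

122/133

Use the complement: P(at least one white) = 1 − P(no white).
P(none) = C(12,4)/C(21,4) = 495/5985.
So P = 1 − 495/5985 = 122/133 ≈ 0.9173.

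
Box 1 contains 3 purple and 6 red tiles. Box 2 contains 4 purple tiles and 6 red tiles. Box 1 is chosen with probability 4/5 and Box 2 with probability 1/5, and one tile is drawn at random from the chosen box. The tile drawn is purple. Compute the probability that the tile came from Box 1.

P(purple | Box 1) = 1/3; P(purple | Box 2) = 2/5.
P(purple) = 4/5·1/3 + 1/5·2/5 = 26/75.
By Bayes' rule, P(Box 1 | purple) = 4/15 / 26/75 = 10/13 ≈ 0.7692.

10/13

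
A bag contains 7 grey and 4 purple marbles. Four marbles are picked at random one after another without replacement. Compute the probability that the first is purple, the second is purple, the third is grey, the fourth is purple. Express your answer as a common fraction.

7/330

Multiply the conditional probability of each draw in order, without replacement, so each draw removes one from its color and from the total.
P = (4/11) · (3/10) · (7/9) · (2/8) = 7/330 ≈ 0.0212.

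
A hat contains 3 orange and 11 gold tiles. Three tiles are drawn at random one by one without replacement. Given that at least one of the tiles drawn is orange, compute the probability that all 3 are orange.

1/199

P(all 3 orange) = C(3,3)/C(14,3) = 1/364; P(at least one orange) = 1 − C(11,3)/C(14,3) = 199/364.
Since 'all 3 orange' ⊆ 'at least one orange', P(all 3 | at least one) = 1/364 / 199/364 = 1/199 ≈ 0.0050.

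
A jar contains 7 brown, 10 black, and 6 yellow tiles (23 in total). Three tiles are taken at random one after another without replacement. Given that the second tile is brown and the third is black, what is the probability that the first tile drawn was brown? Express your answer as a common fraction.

P(first=brown and the second tile is brown and the third is black) = (7/23)·(6/22)·(10/21) = 10/253.
P(E) = Σ over first color = 10/253 + 15/253 + 10/253 = 35/253.
By Bayes, P(first=brown | E) = 10/253 / 35/253 = 2/7 ≈ 0.2857.

2/7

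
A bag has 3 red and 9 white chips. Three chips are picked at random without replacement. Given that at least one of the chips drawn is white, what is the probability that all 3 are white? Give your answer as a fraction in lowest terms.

28/73

P(all 3 white) = C(9,3)/C(12,3) = 21/55; P(at least one white) = 1 − C(3,3)/C(12,3) = 219/220.
Since 'all 3 white' ⊆ 'at least one white', P(all 3 | at least one) = 21/55 / 219/220 = 28/73 ≈ 0.3836.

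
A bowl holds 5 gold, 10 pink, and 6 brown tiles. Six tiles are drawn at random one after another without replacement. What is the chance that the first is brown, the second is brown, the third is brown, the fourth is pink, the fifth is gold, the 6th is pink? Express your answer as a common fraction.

Multiply the conditional probability of each draw in order, without replacement, so each draw removes one from its color and from the total.
P = (6/21) · (5/20) · (4/19) · (10/18) · (5/17) · (9/16) = 25/18088 ≈ 0.0014.

25/18088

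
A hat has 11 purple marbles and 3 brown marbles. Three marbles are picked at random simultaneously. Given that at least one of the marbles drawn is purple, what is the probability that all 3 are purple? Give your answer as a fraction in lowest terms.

P(all 3 purple) = C(11,3)/C(14,3) = 165/364; P(at least one purple) = 1 − C(3,3)/C(14,3) = 363/364.
Since 'all 3 purple' ⊆ 'at least one purple', P(all 3 | at least one) = 165/364 / 363/364 = 5/11 ≈ 0.4545.

5/11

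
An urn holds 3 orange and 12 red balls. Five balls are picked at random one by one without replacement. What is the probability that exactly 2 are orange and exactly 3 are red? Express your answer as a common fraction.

Unordered draws without replacement: count favorable combinations over C(15,5).
Favorable = C(3,2) · C(12,3) = 660; total = C(15,5) = 3003.
P = 660/3003 = 20/91 ≈ 0.2198.

20/91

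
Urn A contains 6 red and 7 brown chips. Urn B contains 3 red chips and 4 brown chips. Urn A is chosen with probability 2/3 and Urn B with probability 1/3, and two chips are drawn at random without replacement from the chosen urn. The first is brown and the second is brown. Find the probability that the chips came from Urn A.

P(E | Urn A) = 7/26; P(E | Urn B) = 2/7.
P(E) = 2/3·7/26 + 1/3·2/7 = 25/91.
By Bayes' rule, P(Urn A | E) = 7/39 / 25/91 = 49/75 ≈ 0.6533.

49/75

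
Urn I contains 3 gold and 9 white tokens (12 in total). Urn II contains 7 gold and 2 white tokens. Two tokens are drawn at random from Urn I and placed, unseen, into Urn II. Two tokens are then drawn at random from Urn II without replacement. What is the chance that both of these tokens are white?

Condition on how many of the transferred tokens are white (from Urn I: 9 white of 12; then Urn II has 11 total).
  0 white: C(9,0)C(3,2)/C(12,2) = 1/22; then P = C(2,2)/C(11,2) = 1/55
  1 white: C(9,1)C(3,1)/C(12,2) = 9/22; then P = C(3,2)/C(11,2) = 3/55
  2 white: C(9,2)C(3,0)/C(12,2) = 6/11; then P = C(4,2)/C(11,2) = 6/55
P(both white) = 10/121 ≈ 0.0826.

10/121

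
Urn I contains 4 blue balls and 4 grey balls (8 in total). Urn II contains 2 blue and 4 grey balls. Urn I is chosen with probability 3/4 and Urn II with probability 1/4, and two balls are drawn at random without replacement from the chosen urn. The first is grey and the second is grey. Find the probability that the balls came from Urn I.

45/73

P(E | Urn I) = 3/14; P(E | Urn II) = 2/5.
P(E) = 3/4·3/14 + 1/4·2/5 = 73/280.
By Bayes' rule, P(Urn I | E) = 9/56 / 73/280 = 45/73 ≈ 0.6164.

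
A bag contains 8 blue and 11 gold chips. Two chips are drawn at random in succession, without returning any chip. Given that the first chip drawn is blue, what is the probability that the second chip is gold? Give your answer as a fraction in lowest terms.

11/18

After removing 1 blue, the bag has 11 gold out of 18 remaining.
P(second is gold | given) = 11/18 ≈ 0.6111.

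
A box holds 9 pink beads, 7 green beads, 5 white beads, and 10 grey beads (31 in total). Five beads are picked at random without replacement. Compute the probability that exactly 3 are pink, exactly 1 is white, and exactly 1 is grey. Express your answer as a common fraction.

Unordered draws without replacement: count favorable combinations over C(31,5).
Favorable = C(9,3) · C(7,0) · C(5,1) · C(10,1) = 4200; total = C(31,5) = 169911.
P = 4200/169911 = 200/8091 ≈ 0.0247.

200/8091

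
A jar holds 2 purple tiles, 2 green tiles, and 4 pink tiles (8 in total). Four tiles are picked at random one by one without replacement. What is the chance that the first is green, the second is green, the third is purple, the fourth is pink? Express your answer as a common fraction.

1/105

Multiply the conditional probability of each draw in order, without replacement, so each draw removes one from its color and from the total.
P = (2/8) · (1/7) · (2/6) · (4/5) = 1/105 ≈ 0.0095.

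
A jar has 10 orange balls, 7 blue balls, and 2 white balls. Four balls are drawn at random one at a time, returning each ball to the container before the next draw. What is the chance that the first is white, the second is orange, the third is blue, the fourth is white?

Multiply the conditional probability of each draw in order, with replacement (the composition resets each draw).
P = (2/19) · (10/19) · (7/19) · (2/19) = 280/130321 ≈ 0.0021.

280/130321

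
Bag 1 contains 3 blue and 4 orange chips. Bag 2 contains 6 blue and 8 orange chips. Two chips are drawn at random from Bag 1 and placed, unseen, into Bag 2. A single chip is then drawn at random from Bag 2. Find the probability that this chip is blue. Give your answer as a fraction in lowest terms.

Condition on how many of the transferred chips are blue (from Bag 1: 3 blue of 7; then Bag 2 has 16 total).
  0 blue: C(3,0)C(4,2)/C(7,2) = 2/7; then P = 6/16
  1 blue: C(3,1)C(4,1)/C(7,2) = 4/7; then P = 7/16
  2 blue: C(3,2)C(4,0)/C(7,2) = 1/7; then P = 8/16
P(blue from Bag 2) = 3/7 ≈ 0.4286.

3/7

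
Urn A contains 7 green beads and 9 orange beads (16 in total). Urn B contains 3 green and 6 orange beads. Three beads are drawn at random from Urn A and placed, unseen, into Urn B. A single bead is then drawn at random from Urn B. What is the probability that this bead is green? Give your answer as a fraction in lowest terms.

23/64

Condition on how many of the transferred beads are green (from Urn A: 7 green of 16; then Urn B has 12 total).
  0 green: C(7,0)C(9,3)/C(16,3) = 3/20; then P = 3/12
  1 green: C(7,1)C(9,2)/C(16,3) = 9/20; then P = 4/12
  2 green: C(7,2)C(9,1)/C(16,3) = 27/80; then P = 5/12
  3 green: C(7,3)C(9,0)/C(16,3) = 1/16; then P = 6/12
P(green from Urn B) = 23/64 ≈ 0.3594.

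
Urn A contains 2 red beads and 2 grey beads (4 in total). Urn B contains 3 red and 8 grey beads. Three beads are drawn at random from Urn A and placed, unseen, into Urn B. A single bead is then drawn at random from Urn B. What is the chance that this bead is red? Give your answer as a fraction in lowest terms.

Condition on how many of the transferred beads are red (from Urn A: 2 red of 4; then Urn B has 14 total).
  1 red: C(2,1)C(2,2)/C(4,3) = 1/2; then P = 4/14
  2 red: C(2,2)C(2,1)/C(4,3) = 1/2; then P = 5/14
P(red from Urn B) = 9/28 ≈ 0.3214.

9/28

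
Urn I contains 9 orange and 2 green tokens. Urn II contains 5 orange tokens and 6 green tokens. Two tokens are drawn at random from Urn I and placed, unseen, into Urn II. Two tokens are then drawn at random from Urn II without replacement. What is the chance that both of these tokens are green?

43/195

Condition on how many of the transferred tokens are green (from Urn I: 2 green of 11; then Urn II has 13 total).
  0 green: C(2,0)C(9,2)/C(11,2) = 36/55; then P = C(6,2)/C(13,2) = 5/26
  1 green: C(2,1)C(9,1)/C(11,2) = 18/55; then P = C(7,2)/C(13,2) = 7/26
  2 green: C(2,2)C(9,0)/C(11,2) = 1/55; then P = C(8,2)/C(13,2) = 14/39
P(both green) = 43/195 ≈ 0.2205.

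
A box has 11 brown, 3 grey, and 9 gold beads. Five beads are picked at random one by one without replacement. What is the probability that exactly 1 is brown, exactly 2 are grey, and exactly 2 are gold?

108/3059

Unordered draws without replacement: count favorable combinations over C(23,5).
Favorable = C(11,1) · C(3,2) · C(9,2) = 1188; total = C(23,5) = 33649.
P = 1188/33649 = 108/3059 ≈ 0.0353.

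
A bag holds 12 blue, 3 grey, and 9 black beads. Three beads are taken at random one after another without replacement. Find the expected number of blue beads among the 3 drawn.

3/2

By linearity of expectation, E[X] = Σ P(draw i is blue); by symmetry each draw (even without replacement) has P(blue) = 12/24.
E[X] = 3 · 12/24 = 3/2 ≈ 1.5000.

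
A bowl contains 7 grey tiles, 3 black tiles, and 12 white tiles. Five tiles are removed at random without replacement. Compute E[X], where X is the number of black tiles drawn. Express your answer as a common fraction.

By linearity of expectation, E[X] = Σ P(draw i is black); by symmetry each draw (even without replacement) has P(black) = 3/22.
E[X] = 5 · 3/22 = 15/22 ≈ 0.6818.

15/22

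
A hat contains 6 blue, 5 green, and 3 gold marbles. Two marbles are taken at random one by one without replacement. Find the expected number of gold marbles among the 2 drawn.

3/7

By linearity of expectation, E[X] = Σ P(draw i is gold); by symmetry each draw (even without replacement) has P(gold) = 3/14.
E[X] = 2 · 3/14 = 3/7 ≈ 0.4286.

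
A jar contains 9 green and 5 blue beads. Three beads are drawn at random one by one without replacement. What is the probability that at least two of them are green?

Sum the hypergeometric tail for j = 2,…,3 green beads.
Favorable = C(9,2)·C(5,1) + C(9,3)·C(5,0) = 264; total = C(14,3) = 364.
P = 264/364 = 66/91 ≈ 0.7253.

66/91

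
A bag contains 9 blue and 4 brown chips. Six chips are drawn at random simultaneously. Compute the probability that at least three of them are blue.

140/143

Sum the hypergeometric tail for j = 3,…,6 blue chips.
Favorable = C(9,3)·C(4,3) + C(9,4)·C(4,2) + C(9,5)·C(4,1) + C(9,6)·C(4,0) = 1680; total = C(13,6) = 1716.
P = 1680/1716 = 140/143 ≈ 0.9790.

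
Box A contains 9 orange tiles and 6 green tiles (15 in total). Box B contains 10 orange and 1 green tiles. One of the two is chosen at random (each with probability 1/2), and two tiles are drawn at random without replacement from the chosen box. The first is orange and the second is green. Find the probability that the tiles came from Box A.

P(E | Box A) = 9/35; P(E | Box B) = 1/11.
P(E) = 1/2·9/35 + 1/2·1/11 = 67/385.
By Bayes' rule, P(Box A | E) = 9/70 / 67/385 = 99/134 ≈ 0.7388.

99/134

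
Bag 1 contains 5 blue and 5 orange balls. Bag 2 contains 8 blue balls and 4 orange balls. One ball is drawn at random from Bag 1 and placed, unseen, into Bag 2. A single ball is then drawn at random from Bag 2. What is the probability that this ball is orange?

Condition on how many of the transferred balls are orange (from Bag 1: 5 orange of 10; then Bag 2 has 13 total).
  0 orange: C(5,0)C(5,1)/C(10,1) = 1/2; then P = 4/13
  1 orange: C(5,1)C(5,0)/C(10,1) = 1/2; then P = 5/13
P(orange from Bag 2) = 9/26 ≈ 0.3462.

9/26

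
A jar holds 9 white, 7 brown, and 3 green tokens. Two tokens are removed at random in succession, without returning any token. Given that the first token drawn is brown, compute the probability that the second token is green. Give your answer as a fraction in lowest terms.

After removing 1 brown, the jar has 3 green out of 18 remaining.
P(second is green | given) = 3/18 = 1/6 ≈ 0.1667.

1/6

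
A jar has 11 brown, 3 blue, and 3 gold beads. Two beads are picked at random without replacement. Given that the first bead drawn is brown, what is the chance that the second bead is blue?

After removing 1 brown, the jar has 3 blue out of 16 remaining.
P(second is blue | given) = 3/16 ≈ 0.1875.

3/16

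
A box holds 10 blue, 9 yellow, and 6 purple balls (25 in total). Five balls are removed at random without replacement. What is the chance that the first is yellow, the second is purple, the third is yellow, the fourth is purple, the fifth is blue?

Multiply the conditional probability of each draw in order, without replacement, so each draw removes one from its color and from the total.
P = (9/25) · (6/24) · (8/23) · (5/22) · (10/21) = 6/1771 ≈ 0.0034.

6/1771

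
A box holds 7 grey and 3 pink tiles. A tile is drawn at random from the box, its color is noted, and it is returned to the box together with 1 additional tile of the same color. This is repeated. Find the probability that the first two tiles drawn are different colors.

21/55

Either pink then grey, or grey then pink; after the first draw the total is 11.
P = (3/10)·(7/11) + (7/10)·(3/11) = 21/55 ≈ 0.3818.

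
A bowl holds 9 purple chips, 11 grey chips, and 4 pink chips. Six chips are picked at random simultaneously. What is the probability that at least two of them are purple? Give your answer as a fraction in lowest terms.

333/437

Sum the hypergeometric tail for j = 2,…,6 purple chips.
Favorable = C(9,2)·C(15,4) + C(9,3)·C(15,3) + C(9,4)·C(15,2) + C(9,5)·C(15,1) + C(9,6)·C(15,0) = 102564; total = C(24,6) = 134596.
P = 102564/134596 = 333/437 ≈ 0.7620.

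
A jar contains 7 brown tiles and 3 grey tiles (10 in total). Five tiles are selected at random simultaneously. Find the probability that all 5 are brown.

Unordered draws without replacement: count favorable combinations over C(10,5).
Favorable = C(7,5) · C(3,0) = 21; total = C(10,5) = 252.
P = 21/252 = 1/12 ≈ 0.0833.

1/12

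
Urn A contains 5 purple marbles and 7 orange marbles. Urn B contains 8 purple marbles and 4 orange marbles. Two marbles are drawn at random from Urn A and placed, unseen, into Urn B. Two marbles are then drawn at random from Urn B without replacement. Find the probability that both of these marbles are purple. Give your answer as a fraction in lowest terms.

Condition on how many of the transferred marbles are purple (from Urn A: 5 purple of 12; then Urn B has 14 total).
  0 purple: C(5,0)C(7,2)/C(12,2) = 7/22; then P = C(8,2)/C(14,2) = 4/13
  1 purple: C(5,1)C(7,1)/C(12,2) = 35/66; then P = C(9,2)/C(14,2) = 36/91
  2 purple: C(5,2)C(7,0)/C(12,2) = 5/33; then P = C(10,2)/C(14,2) = 45/91
P(both purple) = 383/1001 ≈ 0.3826.

383/1001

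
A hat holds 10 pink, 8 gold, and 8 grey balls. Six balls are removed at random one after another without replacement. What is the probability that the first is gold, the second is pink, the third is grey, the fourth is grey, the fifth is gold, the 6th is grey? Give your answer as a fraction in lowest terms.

56/49335

Multiply the conditional probability of each draw in order, without replacement, so each draw removes one from its color and from the total.
P = (8/26) · (10/25) · (8/24) · (7/23) · (7/22) · (6/21) = 56/49335 ≈ 0.0011.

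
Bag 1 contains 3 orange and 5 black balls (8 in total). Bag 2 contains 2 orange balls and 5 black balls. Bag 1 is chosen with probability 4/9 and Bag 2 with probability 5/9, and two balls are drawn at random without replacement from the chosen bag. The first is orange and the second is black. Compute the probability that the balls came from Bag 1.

9/19

P(E | Bag 1) = 15/56; P(E | Bag 2) = 5/21.
P(E) = 4/9·15/56 + 5/9·5/21 = 95/378.
By Bayes' rule, P(Bag 1 | E) = 5/42 / 95/378 = 9/19 ≈ 0.4737.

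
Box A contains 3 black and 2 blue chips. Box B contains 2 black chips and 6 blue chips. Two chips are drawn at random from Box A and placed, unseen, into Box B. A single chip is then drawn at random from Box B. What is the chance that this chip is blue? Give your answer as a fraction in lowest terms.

Condition on how many of the transferred chips are blue (from Box A: 2 blue of 5; then Box B has 10 total).
  0 blue: C(2,0)C(3,2)/C(5,2) = 3/10; then P = 6/10
  1 blue: C(2,1)C(3,1)/C(5,2) = 3/5; then P = 7/10
  2 blue: C(2,2)C(3,0)/C(5,2) = 1/10; then P = 8/10
P(blue from Box B) = 17/25 ≈ 0.6800.

17/25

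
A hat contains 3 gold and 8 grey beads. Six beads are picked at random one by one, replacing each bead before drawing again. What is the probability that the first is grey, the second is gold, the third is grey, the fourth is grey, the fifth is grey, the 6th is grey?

Multiply the conditional probability of each draw in order, with replacement (the composition resets each draw).
P = (8/11) · (3/11) · (8/11) · (8/11) · (8/11) · (8/11) = 98304/1771561 ≈ 0.0555.

98304/1771561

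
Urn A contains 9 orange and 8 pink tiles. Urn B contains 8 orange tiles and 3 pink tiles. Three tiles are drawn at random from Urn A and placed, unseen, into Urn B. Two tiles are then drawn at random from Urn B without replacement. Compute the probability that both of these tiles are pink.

Condition on how many of the transferred tiles are pink (from Urn A: 8 pink of 17; then Urn B has 14 total).
  0 pink: C(8,0)C(9,3)/C(17,3) = 21/170; then P = C(3,2)/C(14,2) = 3/91
  1 pink: C(8,1)C(9,2)/C(17,3) = 36/85; then P = C(4,2)/C(14,2) = 6/91
  2 pink: C(8,2)C(9,1)/C(17,3) = 63/170; then P = C(5,2)/C(14,2) = 10/91
  3 pink: C(8,3)C(9,0)/C(17,3) = 7/85; then P = C(6,2)/C(14,2) = 15/91
P(both pink) = 267/3094 ≈ 0.0863.

267/3094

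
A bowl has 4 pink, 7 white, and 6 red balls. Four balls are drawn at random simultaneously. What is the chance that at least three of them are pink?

Sum the hypergeometric tail for j = 3,…,4 pink balls.
Favorable = C(4,3)·C(13,1) + C(4,4)·C(13,0) = 53; total = C(17,4) = 2380.
P = 53/2380 = 53/2380 ≈ 0.0223.

53/2380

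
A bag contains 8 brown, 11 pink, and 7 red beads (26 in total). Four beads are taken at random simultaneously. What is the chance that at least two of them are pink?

Sum the hypergeometric tail for j = 2,…,4 pink beads.
Favorable = C(11,2)·C(15,2) + C(11,3)·C(15,1) + C(11,4)·C(15,0) = 8580; total = C(26,4) = 14950.
P = 8580/14950 = 66/115 ≈ 0.5739.

66/115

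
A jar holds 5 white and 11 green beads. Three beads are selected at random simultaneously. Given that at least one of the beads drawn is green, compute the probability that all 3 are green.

3/10

P(all 3 green) = C(11,3)/C(16,3) = 33/112; P(at least one green) = 1 − C(5,3)/C(16,3) = 55/56.
Since 'all 3 green' ⊆ 'at least one green', P(all 3 | at least one) = 33/112 / 55/56 = 3/10 ≈ 0.3000.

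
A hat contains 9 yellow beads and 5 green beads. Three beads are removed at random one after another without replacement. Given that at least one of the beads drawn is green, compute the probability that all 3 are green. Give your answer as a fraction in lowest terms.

1/28

P(all 3 green) = C(5,3)/C(14,3) = 5/182; P(at least one green) = 1 − C(9,3)/C(14,3) = 10/13.
Since 'all 3 green' ⊆ 'at least one green', P(all 3 | at least one) = 5/182 / 10/13 = 1/28 ≈ 0.0357.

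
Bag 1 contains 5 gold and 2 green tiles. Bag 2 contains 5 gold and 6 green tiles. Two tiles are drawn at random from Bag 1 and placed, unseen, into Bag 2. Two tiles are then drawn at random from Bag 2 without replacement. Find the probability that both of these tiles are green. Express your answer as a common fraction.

194/819

Condition on how many of the transferred tiles are green (from Bag 1: 2 green of 7; then Bag 2 has 13 total).
  0 green: C(2,0)C(5,2)/C(7,2) = 10/21; then P = C(6,2)/C(13,2) = 5/26
  1 green: C(2,1)C(5,1)/C(7,2) = 10/21; then P = C(7,2)/C(13,2) = 7/26
  2 green: C(2,2)C(5,0)/C(7,2) = 1/21; then P = C(8,2)/C(13,2) = 14/39
P(both green) = 194/819 ≈ 0.2369.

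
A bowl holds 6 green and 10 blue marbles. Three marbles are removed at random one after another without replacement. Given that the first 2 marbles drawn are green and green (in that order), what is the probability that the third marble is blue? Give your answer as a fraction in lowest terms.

After removing 2 green, the bowl has 10 blue out of 14 remaining.
P(third is blue | given) = 10/14 = 5/7 ≈ 0.7143.

5/7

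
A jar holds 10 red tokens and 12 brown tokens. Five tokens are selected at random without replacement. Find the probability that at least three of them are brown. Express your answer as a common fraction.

79/133

Sum the hypergeometric tail for j = 3,…,5 brown tokens.
Favorable = C(12,3)·C(10,2) + C(12,4)·C(10,1) + C(12,5)·C(10,0) = 15642; total = C(22,5) = 26334.
P = 15642/26334 = 79/133 ≈ 0.5940.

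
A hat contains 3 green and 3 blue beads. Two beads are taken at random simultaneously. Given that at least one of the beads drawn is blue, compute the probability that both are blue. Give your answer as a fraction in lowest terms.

P(both blue) = C(3,2)/C(6,2) = 1/5; P(at least one blue) = 1 − C(3,2)/C(6,2) = 4/5.
Since 'both blue' ⊆ 'at least one blue', P(both | at least one) = 1/5 / 4/5 = 1/4 ≈ 0.2500.

1/4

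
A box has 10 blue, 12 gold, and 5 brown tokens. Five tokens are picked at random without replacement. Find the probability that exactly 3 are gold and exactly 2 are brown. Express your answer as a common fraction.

220/8073

Unordered draws without replacement: count favorable combinations over C(27,5).
Favorable = C(10,0) · C(12,3) · C(5,2) = 2200; total = C(27,5) = 80730.
P = 2200/80730 = 220/8073 ≈ 0.0273.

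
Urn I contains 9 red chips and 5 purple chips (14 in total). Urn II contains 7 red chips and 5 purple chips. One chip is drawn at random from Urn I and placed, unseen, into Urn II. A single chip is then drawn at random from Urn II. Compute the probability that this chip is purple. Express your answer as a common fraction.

75/182

Condition on how many of the transferred chips are purple (from Urn I: 5 purple of 14; then Urn II has 13 total).
  0 purple: C(5,0)C(9,1)/C(14,1) = 9/14; then P = 5/13
  1 purple: C(5,1)C(9,0)/C(14,1) = 5/14; then P = 6/13
P(purple from Urn II) = 75/182 ≈ 0.4121.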